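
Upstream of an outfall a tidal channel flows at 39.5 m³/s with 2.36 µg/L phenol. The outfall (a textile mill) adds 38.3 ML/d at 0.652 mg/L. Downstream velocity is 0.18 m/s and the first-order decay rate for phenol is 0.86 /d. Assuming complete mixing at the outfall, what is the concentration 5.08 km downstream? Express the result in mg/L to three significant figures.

38.3 ML/d = 0.4433 m³/s.
2.36 µg/L = 0.00236 mg/L.
After complete mixing, C₀ = (0.4433·0.652 + 39.5·0.00236) / 39.94 = 0.00957 mg/L.
Travel time t = 5080 m / 0.18 m/s = 2.822e+04 s = 0.3266 d.
C = 0.00957·exp(−0.86·0.3266) = 0.00957·0.7551 = 0.007226 mg/L.

0.00723 mg/L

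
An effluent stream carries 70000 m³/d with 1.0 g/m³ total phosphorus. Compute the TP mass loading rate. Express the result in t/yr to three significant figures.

70000 m³/d = 0.8102 m³/s.
Mass flux = Q·C = 0.8102 m³/s × 1 g/m³ = 0.8102 g/s.
= 0.8102 g/s × 31.56 = 25.57 t/yr.

25.6 t/yr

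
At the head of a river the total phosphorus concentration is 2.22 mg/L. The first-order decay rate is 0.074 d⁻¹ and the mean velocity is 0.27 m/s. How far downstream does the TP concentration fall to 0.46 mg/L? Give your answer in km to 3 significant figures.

496 km

From C = C₀·e^(−kt), t = ln(C₀/C)/k = ln(2.22/0.46)/0.074 = 1.574/0.074 = 21.27 d.
Distance = v·t = 0.27 m/s × 1.838e+06 s = 4.962e+05 m = 496.2 km.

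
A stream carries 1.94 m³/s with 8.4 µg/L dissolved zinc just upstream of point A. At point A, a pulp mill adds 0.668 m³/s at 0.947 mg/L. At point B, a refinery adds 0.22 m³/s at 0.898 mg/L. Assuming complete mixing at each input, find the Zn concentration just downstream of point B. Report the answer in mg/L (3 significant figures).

0.299 mg/L

8.4 µg/L = 0.0084 mg/L.
After input A: C = (1.94·0.0084 + 0.668·0.947) / 2.608 = 0.2488 mg/L.
After input B: C = (2.608·0.2488 + 0.22·0.898) / 2.828 = 0.2993 mg/L.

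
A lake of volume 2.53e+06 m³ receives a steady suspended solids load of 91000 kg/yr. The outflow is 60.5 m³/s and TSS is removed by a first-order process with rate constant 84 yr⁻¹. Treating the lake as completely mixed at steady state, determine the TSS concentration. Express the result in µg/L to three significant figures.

42.9 µg/L

Outflow Q = 60.5 m³/s × 3.156e+07 s/yr = 1.909e+09 m³/yr.
Steady-state CSTR mass balance: W = Q·C + k·V·C, so C = W/(Q + kV).
Q + kV = 1.909e+09 + 84·2.53e+06 = 2.122e+09 m³/yr.
C = 91000/2.122e+09 = 4.289e-05 kg/m³ = 0.04289 mg/L = 42.89 µg/L.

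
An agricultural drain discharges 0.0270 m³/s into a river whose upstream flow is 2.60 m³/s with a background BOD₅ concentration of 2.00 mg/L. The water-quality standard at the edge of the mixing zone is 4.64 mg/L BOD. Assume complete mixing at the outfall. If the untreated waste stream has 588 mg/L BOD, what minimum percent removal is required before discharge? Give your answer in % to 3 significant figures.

Mass balance: 4.64·2.627 = 0.027·Cₑ + 2.6·2.
Cₑ = (12.19 − 5.2) / 0.027 = 258.9 mg/L.
Required removal = 1 − 258.9/588 = 55.98 %.

56.0 %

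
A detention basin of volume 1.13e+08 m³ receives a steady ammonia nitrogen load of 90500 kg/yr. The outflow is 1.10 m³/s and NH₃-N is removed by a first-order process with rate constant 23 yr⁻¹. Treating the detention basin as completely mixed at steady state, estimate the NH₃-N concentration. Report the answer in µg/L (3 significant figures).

Outflow Q = 1.10 m³/s × 3.156e+07 s/yr = 3.471e+07 m³/yr.
Steady-state CSTR mass balance: W = Q·C + k·V·C, so C = W/(Q + kV).
Q + kV = 3.471e+07 + 23·1.13e+08 = 2.634e+09 m³/yr.
C = 90500/2.634e+09 = 3.436e-05 kg/m³ = 0.03436 mg/L = 34.36 µg/L.

34.4 µg/L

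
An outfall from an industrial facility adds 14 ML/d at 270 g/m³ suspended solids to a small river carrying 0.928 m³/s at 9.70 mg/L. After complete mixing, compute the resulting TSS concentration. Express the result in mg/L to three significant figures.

14 ML/d = 0.162 m³/s.
By mass balance at complete mixing, C = (0.162·270 + 0.928·9.7) / (0.162 + 0.928) = 52.75/1.09 = 48.39 mg/L.

48.4 mg/L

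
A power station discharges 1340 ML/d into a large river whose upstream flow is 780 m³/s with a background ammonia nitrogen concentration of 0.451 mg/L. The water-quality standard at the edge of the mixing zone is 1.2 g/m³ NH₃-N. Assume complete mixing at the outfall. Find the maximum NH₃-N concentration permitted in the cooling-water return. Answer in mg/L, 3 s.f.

1340 ML/d = 15.51 m³/s.
Mass balance: 1.2·795.5 = 15.51·Cₑ + 780·0.451.
Cₑ = (954.6 − 351.8) / 15.51 = 38.87 mg/L.

38.9 mg/L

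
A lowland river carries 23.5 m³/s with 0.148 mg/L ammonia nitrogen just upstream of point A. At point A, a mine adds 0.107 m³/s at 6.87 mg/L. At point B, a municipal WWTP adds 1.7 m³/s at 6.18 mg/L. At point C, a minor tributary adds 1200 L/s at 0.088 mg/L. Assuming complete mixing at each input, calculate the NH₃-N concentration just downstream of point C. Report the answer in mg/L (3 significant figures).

0.559 mg/L

After input A: C = (23.5·0.148 + 0.107·6.87) / 23.61 = 0.1785 mg/L.
After input B: C = (23.61·0.1785 + 1.7·6.18) / 25.31 = 0.5816 mg/L.
1200 L/s = 1.2 m³/s.
After input C: C = (25.31·0.5816 + 1.2·0.088) / 26.51 = 0.5593 mg/L.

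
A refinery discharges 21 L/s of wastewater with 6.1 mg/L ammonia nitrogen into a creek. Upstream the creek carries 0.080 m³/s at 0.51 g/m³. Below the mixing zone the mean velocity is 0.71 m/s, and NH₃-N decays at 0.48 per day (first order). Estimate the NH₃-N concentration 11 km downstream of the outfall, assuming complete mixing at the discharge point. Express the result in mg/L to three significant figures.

1.53 mg/L

21 L/s = 0.021 m³/s.
After complete mixing, C₀ = (0.021·6.1 + 0.08·0.51) / 0.101 = 1.672 mg/L.
Travel time t = 1.1e+04 m / 0.71 m/s = 1.549e+04 s = 0.1793 d.
C = 1.672·exp(−0.48·0.1793) = 1.672·0.9175 = 1.534 mg/L.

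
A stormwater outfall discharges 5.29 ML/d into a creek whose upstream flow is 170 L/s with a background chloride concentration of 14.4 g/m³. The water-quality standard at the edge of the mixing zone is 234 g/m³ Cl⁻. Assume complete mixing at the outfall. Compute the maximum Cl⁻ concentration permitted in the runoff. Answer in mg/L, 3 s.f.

844 mg/L

5.29 ML/d = 0.06123 m³/s.
170 L/s = 0.17 m³/s.
Mass balance: 234·0.2312 = 0.06123·Cₑ + 0.17·14.4.
Cₑ = (54.11 − 2.448) / 0.06123 = 843.7 mg/L.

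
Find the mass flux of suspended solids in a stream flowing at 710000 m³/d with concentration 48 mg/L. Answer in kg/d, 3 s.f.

710000 m³/d = 8.218 m³/s.
Mass flux = Q·C = 8.218 m³/s × 48 g/m³ = 394.4 g/s.
= 394.4 g/s × 86.4 = 3.408e+04 kg/d.

34100 kg/d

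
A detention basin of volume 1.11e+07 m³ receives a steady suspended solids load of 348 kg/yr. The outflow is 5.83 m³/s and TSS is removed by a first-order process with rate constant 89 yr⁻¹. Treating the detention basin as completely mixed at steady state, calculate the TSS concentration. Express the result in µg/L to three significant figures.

Outflow Q = 5.83 m³/s × 3.156e+07 s/yr = 1.84e+08 m³/yr.
Steady-state CSTR mass balance: W = Q·C + k·V·C, so C = W/(Q + kV).
Q + kV = 1.84e+08 + 89·1.11e+07 = 1.172e+09 m³/yr.
C = 348/1.172e+09 = 2.97e-07 kg/m³ = 0.000297 mg/L = 0.297 µg/L.

0.297 µg/L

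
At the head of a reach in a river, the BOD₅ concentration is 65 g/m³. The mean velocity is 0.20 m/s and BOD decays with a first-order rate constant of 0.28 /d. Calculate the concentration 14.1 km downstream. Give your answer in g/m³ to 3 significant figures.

51.7 g/m³

Travel time t = 14.1 km / 0.20 m/s = 1.41e+04/0.20 = 7.05e+04 s = 0.816 d.
First-order decay: C = 65·exp(−0.28·0.816) = 65·0.7957 = 51.72 g/m³.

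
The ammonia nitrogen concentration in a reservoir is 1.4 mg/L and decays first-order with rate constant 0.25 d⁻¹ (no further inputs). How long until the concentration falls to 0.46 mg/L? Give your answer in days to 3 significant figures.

t = ln(C₀/C)/k = ln(1.4/0.46)/0.25 = 1.113/0.25 = 4.452 d.

4.45 d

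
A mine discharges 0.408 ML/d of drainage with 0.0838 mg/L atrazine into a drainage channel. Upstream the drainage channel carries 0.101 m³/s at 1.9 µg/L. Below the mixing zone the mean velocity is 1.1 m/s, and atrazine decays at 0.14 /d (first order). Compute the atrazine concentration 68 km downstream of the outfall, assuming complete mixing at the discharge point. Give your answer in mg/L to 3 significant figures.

0.00503 mg/L

0.408 ML/d = 0.004722 m³/s.
1.9 µg/L = 0.0019 mg/L.
After complete mixing, C₀ = (0.004722·0.0838 + 0.101·0.0019) / 0.1057 = 0.005558 mg/L.
Travel time t = 6.8e+04 m / 1.1 m/s = 6.182e+04 s = 0.7155 d.
C = 0.005558·exp(−0.14·0.7155) = 0.005558·0.9047 = 0.005028 mg/L.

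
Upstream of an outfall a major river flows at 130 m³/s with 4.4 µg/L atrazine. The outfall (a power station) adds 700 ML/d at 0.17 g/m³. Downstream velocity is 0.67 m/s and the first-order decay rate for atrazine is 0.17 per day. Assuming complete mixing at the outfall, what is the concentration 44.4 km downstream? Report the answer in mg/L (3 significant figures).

700 ML/d = 8.102 m³/s.
4.4 µg/L = 0.0044 mg/L.
After complete mixing, C₀ = (8.102·0.17 + 130·0.0044) / 138.1 = 0.01412 mg/L.
Travel time t = 4.44e+04 m / 0.67 m/s = 6.627e+04 s = 0.767 d.
C = 0.01412·exp(−0.17·0.767) = 0.01412·0.8778 = 0.01239 mg/L.

0.0124 mg/L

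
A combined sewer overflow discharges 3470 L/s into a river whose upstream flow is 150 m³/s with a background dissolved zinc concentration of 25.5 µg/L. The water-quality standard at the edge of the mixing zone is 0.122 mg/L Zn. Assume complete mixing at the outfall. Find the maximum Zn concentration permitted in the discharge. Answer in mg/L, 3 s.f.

3470 L/s = 3.47 m³/s.
25.5 µg/L = 0.0255 mg/L.
Mass balance: 0.122·153.5 = 3.47·Cₑ + 150·0.0255.
Cₑ = (18.72 − 3.825) / 3.47 = 4.293 mg/L.

4.29 mg/L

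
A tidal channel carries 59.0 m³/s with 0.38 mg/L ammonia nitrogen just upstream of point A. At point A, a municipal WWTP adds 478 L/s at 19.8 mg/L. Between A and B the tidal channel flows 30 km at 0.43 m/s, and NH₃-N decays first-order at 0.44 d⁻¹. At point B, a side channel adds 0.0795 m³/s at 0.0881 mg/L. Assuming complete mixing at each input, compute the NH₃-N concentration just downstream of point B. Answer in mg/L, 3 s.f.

0.375 mg/L

478 L/s = 0.478 m³/s.
After input A: C = (59·0.38 + 0.478·19.8) / 59.48 = 0.5361 mg/L.
Over the 30 km reach to input B (t = 6.977e+04 s = 0.8075 d), decay gives C = 0.5361·exp(−0.44·0.8075) = 0.3758 mg/L.
After input B: C = (59.48·0.3758 + 0.0795·0.0881) / 59.56 = 0.3754 mg/L.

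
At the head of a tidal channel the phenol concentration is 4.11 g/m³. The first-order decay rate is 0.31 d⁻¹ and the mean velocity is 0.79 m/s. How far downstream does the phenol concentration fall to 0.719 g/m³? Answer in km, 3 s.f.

384 km

From C = C₀·e^(−kt), t = ln(C₀/C)/k = ln(4.11/0.719)/0.31 = 1.743/0.31 = 5.624 d.
Distance = v·t = 0.79 m/s × 4.859e+05 s = 3.838e+05 m = 383.8 km.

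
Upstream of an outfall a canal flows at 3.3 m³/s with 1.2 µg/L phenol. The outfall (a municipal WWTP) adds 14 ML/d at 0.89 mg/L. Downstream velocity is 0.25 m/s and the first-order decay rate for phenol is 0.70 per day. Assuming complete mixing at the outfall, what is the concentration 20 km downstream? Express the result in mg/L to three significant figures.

14 ML/d = 0.162 m³/s.
1.2 µg/L = 0.0012 mg/L.
After complete mixing, C₀ = (0.162·0.89 + 3.3·0.0012) / 3.462 = 0.0428 mg/L.
Travel time t = 2e+04 m / 0.25 m/s = 8e+04 s = 0.9259 d.
C = 0.0428·exp(−0.70·0.9259) = 0.0428·0.523 = 0.02238 mg/L.

0.0224 mg/L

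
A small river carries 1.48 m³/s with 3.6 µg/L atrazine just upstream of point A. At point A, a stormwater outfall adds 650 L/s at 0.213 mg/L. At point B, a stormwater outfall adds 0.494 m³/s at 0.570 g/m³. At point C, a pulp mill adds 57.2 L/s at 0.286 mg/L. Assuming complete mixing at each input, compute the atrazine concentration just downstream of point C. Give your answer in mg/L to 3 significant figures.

3.6 µg/L = 0.0036 mg/L.
650 L/s = 0.65 m³/s.
After input A: C = (1.48·0.0036 + 0.65·0.213) / 2.13 = 0.0675 mg/L.
After input B: C = (2.13·0.0675 + 0.494·0.57) / 2.624 = 0.1621 mg/L.
57.2 L/s = 0.0572 m³/s.
After input C: C = (2.624·0.1621 + 0.0572·0.286) / 2.681 = 0.1647 mg/L.

0.165 mg/L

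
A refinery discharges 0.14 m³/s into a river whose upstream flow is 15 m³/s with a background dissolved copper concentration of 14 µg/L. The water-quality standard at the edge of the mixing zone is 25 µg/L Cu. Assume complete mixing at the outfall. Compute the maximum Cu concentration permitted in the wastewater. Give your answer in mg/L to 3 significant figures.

14 µg/L = 0.014 mg/L.
25 µg/L = 0.025 mg/L.
Mass balance: 0.025·15.14 = 0.14·Cₑ + 15·0.014.
Cₑ = (0.3785 − 0.21) / 0.14 = 1.204 mg/L.

1.20 mg/L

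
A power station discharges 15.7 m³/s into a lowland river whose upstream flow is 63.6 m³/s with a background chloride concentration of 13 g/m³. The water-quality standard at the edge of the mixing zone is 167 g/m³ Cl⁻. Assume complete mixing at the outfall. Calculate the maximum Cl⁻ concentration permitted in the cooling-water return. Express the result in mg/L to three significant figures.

791 mg/L

Mass balance: 167·79.3 = 15.7·Cₑ + 63.6·13.
Cₑ = (1.324e+04 − 826.8) / 15.7 = 790.8 mg/L.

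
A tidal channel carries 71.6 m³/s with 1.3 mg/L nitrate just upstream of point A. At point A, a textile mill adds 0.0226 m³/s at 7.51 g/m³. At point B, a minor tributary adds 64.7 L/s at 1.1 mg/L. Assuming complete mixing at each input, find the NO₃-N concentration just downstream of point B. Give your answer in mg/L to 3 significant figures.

After input A: C = (71.6·1.3 + 0.0226·7.51) / 71.62 = 1.302 mg/L.
64.7 L/s = 0.0647 m³/s.
After input B: C = (71.62·1.302 + 0.0647·1.1) / 71.69 = 1.302 mg/L.

1.30 mg/L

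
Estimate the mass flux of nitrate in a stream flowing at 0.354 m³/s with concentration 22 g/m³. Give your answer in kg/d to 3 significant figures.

Mass flux = Q·C = 0.354 m³/s × 22 g/m³ = 7.788 g/s.
= 7.788 g/s × 86.4 = 672.9 kg/d.

673 kg/d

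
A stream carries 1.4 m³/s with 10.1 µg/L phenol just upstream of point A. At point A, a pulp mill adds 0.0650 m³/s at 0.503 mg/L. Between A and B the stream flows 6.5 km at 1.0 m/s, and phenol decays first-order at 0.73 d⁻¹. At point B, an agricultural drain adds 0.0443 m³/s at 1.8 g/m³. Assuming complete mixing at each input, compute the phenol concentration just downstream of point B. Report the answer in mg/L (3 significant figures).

10.1 µg/L = 0.0101 mg/L.
After input A: C = (1.4·0.0101 + 0.065·0.503) / 1.465 = 0.03197 mg/L.
Over the 6.5 km reach to input B (t = 6500 s = 0.07523 d), decay gives C = 0.03197·exp(−0.73·0.07523) = 0.03026 mg/L.
After input B: C = (1.465·0.03026 + 0.0443·1.8) / 1.509 = 0.08221 mg/L.

0.0822 mg/L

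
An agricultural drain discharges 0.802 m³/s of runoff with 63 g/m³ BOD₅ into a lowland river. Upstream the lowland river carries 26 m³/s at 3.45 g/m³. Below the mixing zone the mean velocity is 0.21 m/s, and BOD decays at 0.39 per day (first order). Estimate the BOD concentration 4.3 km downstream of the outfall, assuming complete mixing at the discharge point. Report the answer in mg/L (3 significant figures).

4.77 mg/L

After complete mixing, C₀ = (0.802·63 + 26·3.45) / 26.8 = 5.232 mg/L.
Travel time t = 4300 m / 0.21 m/s = 2.048e+04 s = 0.237 d.
C = 5.232·exp(−0.39·0.237) = 5.232·0.9117 = 4.77 mg/L.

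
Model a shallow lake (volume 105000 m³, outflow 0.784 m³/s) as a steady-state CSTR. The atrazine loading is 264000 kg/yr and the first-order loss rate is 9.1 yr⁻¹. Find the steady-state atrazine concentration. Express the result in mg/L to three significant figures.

10.3 mg/L

Outflow Q = 0.784 m³/s × 3.156e+07 s/yr = 2.474e+07 m³/yr.
Steady-state CSTR mass balance: W = Q·C + k·V·C, so C = W/(Q + kV).
Q + kV = 2.474e+07 + 9.1·105000 = 2.57e+07 m³/yr.
C = 264000/2.57e+07 = 0.01027 kg/m³ = 10.27 mg/L.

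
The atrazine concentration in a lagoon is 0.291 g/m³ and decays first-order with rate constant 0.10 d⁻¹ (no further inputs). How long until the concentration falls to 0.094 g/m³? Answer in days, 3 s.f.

t = ln(C₀/C)/k = ln(0.291/0.094)/0.10 = 1.13/0.10 = 11.3 d.

11.3 d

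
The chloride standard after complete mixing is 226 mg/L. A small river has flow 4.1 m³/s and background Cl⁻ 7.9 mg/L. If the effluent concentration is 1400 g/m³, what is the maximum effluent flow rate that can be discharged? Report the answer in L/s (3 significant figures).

762 L/s

Mass balance at complete mixing: C_std·(Q_w + Q_r) = Q_w·C_e + Q_r·C_b.
Rearranging, Q_w = Q_r·(C_std − C_b)/(C_e − C_std) = 4.1·(226 − 7.9) / (1400 − 226) = 0.7617 m³/s.
= 761.7 L/s.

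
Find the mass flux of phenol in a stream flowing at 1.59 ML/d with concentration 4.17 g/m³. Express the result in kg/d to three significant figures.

1.59 ML/d = 0.0184 m³/s.
Mass flux = Q·C = 0.0184 m³/s × 4.17 g/m³ = 0.07674 g/s.
= 0.07674 g/s × 86.4 = 6.63 kg/d.

6.63 kg/d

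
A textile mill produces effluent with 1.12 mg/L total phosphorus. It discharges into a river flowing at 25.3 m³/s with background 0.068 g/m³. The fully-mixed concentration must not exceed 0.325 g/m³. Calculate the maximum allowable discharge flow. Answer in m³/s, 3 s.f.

Mass balance at complete mixing: C_std·(Q_w + Q_r) = Q_w·C_e + Q_r·C_b.
Rearranging, Q_w = Q_r·(C_std − C_b)/(C_e − C_std) = 25.3·(0.325 − 0.068) / (1.12 − 0.325) = 8.179 m³/s.

8.18 m³/s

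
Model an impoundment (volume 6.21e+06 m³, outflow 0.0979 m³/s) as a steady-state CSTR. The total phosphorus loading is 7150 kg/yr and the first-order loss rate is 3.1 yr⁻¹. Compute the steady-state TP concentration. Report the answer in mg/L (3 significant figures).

Outflow Q = 0.0979 m³/s × 3.156e+07 s/yr = 3.089e+06 m³/yr.
Steady-state CSTR mass balance: W = Q·C + k·V·C, so C = W/(Q + kV).
Q + kV = 3.089e+06 + 3.1·6.21e+06 = 2.234e+07 m³/yr.
C = 7150/2.234e+07 = 0.00032 kg/m³ = 0.32 mg/L.

0.320 mg/L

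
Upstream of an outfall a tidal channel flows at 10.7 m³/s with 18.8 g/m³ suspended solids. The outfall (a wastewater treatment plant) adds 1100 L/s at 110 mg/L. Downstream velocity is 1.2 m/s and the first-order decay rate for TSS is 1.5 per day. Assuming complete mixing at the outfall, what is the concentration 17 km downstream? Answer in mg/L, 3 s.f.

1100 L/s = 1.1 m³/s.
After complete mixing, C₀ = (1.1·110 + 10.7·18.8) / 11.8 = 27.3 mg/L.
Travel time t = 1.7e+04 m / 1.2 m/s = 1.417e+04 s = 0.164 d.
C = 27.3·exp(−1.5·0.164) = 27.3·0.782 = 21.35 mg/L.

21.3 mg/L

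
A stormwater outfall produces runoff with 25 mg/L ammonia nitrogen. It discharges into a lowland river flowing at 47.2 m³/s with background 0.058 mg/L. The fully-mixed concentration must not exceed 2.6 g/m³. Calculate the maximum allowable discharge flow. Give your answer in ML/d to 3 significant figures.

463 ML/d

Mass balance at complete mixing: C_std·(Q_w + Q_r) = Q_w·C_e + Q_r·C_b.
Rearranging, Q_w = Q_r·(C_std − C_b)/(C_e − C_std) = 47.2·(2.6 − 0.058) / (25 − 2.6) = 5.356 m³/s.
= 462.8 ML/d.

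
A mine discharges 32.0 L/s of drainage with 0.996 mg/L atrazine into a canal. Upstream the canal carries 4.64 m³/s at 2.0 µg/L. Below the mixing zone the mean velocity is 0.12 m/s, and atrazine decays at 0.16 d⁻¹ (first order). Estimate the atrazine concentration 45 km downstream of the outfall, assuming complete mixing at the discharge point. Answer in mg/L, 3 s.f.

0.00440 mg/L

32.0 L/s = 0.032 m³/s.
2.0 µg/L = 0.002 mg/L.
After complete mixing, C₀ = (0.032·0.996 + 4.64·0.002) / 4.672 = 0.008808 mg/L.
Travel time t = 4.5e+04 m / 0.12 m/s = 3.75e+05 s = 4.34 d.
C = 0.008808·exp(−0.16·4.34) = 0.008808·0.4994 = 0.004398 mg/L.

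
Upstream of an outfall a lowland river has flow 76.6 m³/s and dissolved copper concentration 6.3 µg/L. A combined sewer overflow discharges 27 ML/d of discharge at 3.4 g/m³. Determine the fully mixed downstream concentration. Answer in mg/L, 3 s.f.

27 ML/d = 0.3125 m³/s.
6.3 µg/L = 0.0063 mg/L.
Flow-weighted mixing gives C = (0.3125·3.4 + 76.6·0.0063) / (0.3125 + 76.6) = 1.545/76.91 = 0.02009 mg/L.

0.0201 mg/L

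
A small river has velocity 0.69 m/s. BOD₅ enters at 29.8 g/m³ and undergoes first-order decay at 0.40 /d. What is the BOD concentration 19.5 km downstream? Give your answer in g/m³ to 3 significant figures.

26.1 g/m³

Travel time t = 19.5 km / 0.69 m/s = 1.95e+04/0.69 = 2.826e+04 s = 0.3271 d.
First-order decay: C = 29.8·exp(−0.40·0.3271) = 29.8·0.8774 = 26.15 g/m³.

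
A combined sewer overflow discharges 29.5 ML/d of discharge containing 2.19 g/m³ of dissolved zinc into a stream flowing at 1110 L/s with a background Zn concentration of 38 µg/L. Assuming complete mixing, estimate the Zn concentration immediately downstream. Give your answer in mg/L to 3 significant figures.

29.5 ML/d = 0.3414 m³/s.
1110 L/s = 1.11 m³/s.
38 µg/L = 0.038 mg/L.
Conservation of mass across the mixing zone: C = (0.3414·2.19 + 1.11·0.038) / (0.3414 + 1.11) = 0.7899/1.451 = 0.5442 mg/L.

0.544 mg/L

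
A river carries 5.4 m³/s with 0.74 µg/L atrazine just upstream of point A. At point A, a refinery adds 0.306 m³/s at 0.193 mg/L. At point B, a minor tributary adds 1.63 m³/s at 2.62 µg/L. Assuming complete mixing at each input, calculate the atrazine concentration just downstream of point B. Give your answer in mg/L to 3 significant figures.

0.00918 mg/L

0.74 µg/L = 0.00074 mg/L.
After input A: C = (5.4·0.00074 + 0.306·0.193) / 5.706 = 0.01105 mg/L.
2.62 µg/L = 0.00262 mg/L.
After input B: C = (5.706·0.01105 + 1.63·0.00262) / 7.336 = 0.009177 mg/L.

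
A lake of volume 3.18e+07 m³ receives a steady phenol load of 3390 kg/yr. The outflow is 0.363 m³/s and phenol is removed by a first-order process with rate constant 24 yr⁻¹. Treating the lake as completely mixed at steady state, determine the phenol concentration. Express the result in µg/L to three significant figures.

4.38 µg/L

Outflow Q = 0.363 m³/s × 3.156e+07 s/yr = 1.146e+07 m³/yr.
Steady-state CSTR mass balance: W = Q·C + k·V·C, so C = W/(Q + kV).
Q + kV = 1.146e+07 + 24·3.18e+07 = 7.747e+08 m³/yr.
C = 3390/7.747e+08 = 4.376e-06 kg/m³ = 0.004376 mg/L = 4.376 µg/L.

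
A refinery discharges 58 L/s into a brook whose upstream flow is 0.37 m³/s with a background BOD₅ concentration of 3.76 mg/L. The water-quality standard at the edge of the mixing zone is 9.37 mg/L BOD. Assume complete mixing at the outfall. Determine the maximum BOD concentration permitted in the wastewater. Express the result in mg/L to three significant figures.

45.2 mg/L

58 L/s = 0.058 m³/s.
Mass balance: 9.37·0.428 = 0.058·Cₑ + 0.37·3.76.
Cₑ = (4.01 − 1.391) / 0.058 = 45.16 mg/L.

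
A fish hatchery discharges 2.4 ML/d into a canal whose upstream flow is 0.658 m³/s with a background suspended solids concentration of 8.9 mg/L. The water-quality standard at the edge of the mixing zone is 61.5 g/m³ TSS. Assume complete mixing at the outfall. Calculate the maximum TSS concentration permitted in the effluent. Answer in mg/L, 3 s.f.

2.4 ML/d = 0.02778 m³/s.
Mass balance: 61.5·0.6858 = 0.02778·Cₑ + 0.658·8.9.
Cₑ = (42.18 − 5.856) / 0.02778 = 1307 mg/L.

1310 mg/L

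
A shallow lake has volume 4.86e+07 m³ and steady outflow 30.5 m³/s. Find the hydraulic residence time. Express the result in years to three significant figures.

0.0505 yr

Q = 30.5 m³/s × 3.156e+07 s/yr = 9.625e+08 m³/yr.
Hydraulic residence time τ = V/Q = 4.86e+07/9.625e+08 = 0.05049 yr.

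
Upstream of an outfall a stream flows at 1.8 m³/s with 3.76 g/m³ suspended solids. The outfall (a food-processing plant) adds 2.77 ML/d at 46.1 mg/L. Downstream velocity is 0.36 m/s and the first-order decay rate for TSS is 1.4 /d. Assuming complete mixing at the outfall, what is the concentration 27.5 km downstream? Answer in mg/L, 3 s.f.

1.31 mg/L

2.77 ML/d = 0.03206 m³/s.
After complete mixing, C₀ = (0.03206·46.1 + 1.8·3.76) / 1.832 = 4.501 mg/L.
Travel time t = 2.75e+04 m / 0.36 m/s = 7.639e+04 s = 0.8841 d.
C = 4.501·exp(−1.4·0.8841) = 4.501·0.29 = 1.305 mg/L.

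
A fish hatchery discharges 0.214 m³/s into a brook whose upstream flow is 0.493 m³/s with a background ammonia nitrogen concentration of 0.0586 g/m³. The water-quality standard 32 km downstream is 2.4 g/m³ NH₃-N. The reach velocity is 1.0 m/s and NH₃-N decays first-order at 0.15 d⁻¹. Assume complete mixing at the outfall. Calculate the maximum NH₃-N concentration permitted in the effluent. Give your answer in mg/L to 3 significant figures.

8.25 mg/L

Travel time to the compliance point: t = 3.2e+04/1.0 = 3.2e+04 s = 0.3704 d; decay factor exp(−0.15·0.3704) = 0.946.
So the concentration just after mixing may be at most 2.4/0.946 = 2.537 mg/L.
Mass balance: 2.537·0.707 = 0.214·Cₑ + 0.493·0.0586.
Cₑ = (1.794 − 0.02889) / 0.214 = 8.247 mg/L.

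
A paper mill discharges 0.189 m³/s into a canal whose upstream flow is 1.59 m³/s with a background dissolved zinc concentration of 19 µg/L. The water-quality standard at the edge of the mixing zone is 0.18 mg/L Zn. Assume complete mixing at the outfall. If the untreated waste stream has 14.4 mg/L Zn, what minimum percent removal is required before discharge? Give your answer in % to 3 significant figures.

89.3 %

19 µg/L = 0.019 mg/L.
Mass balance: 0.18·1.779 = 0.189·Cₑ + 1.59·0.019.
Cₑ = (0.3202 − 0.03021) / 0.189 = 1.534 mg/L.
Required removal = 1 − 1.534/14.4 = 89.34 %.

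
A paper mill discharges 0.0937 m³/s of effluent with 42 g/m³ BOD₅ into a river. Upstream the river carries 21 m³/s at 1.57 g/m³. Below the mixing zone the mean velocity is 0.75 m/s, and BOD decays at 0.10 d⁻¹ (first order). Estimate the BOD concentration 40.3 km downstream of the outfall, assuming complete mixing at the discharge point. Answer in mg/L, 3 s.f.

After complete mixing, C₀ = (0.0937·42 + 21·1.57) / 21.09 = 1.75 mg/L.
Travel time t = 4.03e+04 m / 0.75 m/s = 5.373e+04 s = 0.6219 d.
C = 1.75·exp(−0.10·0.6219) = 1.75·0.9397 = 1.644 mg/L.

1.64 mg/L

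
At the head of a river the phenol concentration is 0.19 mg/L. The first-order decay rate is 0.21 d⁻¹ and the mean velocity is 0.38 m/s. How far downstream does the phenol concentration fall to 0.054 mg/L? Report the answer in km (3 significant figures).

197 km

From C = C₀·e^(−kt), t = ln(C₀/C)/k = ln(0.19/0.054)/0.21 = 1.258/0.21 = 5.991 d.
Distance = v·t = 0.38 m/s × 5.176e+05 s = 1.967e+05 m = 196.7 km.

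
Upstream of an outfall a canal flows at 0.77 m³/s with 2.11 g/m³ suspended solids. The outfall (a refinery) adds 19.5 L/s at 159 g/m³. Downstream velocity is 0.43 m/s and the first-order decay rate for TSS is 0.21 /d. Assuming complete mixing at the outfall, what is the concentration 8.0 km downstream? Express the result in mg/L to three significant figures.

5.72 mg/L

19.5 L/s = 0.0195 m³/s.
After complete mixing, C₀ = (0.0195·159 + 0.77·2.11) / 0.7895 = 5.985 mg/L.
Travel time t = 8000 m / 0.43 m/s = 1.86e+04 s = 0.2153 d.
C = 5.985·exp(−0.21·0.2153) = 5.985·0.9558 = 5.72 mg/L.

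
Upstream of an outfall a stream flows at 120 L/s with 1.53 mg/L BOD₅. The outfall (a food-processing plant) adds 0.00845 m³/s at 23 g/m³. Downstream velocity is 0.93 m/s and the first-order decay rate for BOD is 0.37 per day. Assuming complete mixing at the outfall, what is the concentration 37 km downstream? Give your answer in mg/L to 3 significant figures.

120 L/s = 0.12 m³/s.
After complete mixing, C₀ = (0.00845·23 + 0.12·1.53) / 0.1285 = 2.942 mg/L.
Travel time t = 3.7e+04 m / 0.93 m/s = 3.978e+04 s = 0.4605 d.
C = 2.942·exp(−0.37·0.4605) = 2.942·0.8433 = 2.481 mg/L.

2.48 mg/L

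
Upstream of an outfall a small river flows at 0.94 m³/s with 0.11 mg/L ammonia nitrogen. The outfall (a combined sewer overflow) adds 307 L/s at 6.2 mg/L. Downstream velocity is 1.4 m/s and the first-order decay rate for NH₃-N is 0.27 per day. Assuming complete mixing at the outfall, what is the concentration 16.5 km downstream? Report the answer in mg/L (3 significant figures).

307 L/s = 0.307 m³/s.
After complete mixing, C₀ = (0.307·6.2 + 0.94·0.11) / 1.247 = 1.609 mg/L.
Travel time t = 1.65e+04 m / 1.4 m/s = 1.179e+04 s = 0.1364 d.
C = 1.609·exp(−0.27·0.1364) = 1.609·0.9638 = 1.551 mg/L.

1.55 mg/L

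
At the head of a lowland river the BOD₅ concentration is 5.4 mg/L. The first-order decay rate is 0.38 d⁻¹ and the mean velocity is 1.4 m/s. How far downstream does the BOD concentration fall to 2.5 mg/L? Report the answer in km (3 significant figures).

From C = C₀·e^(−kt), t = ln(C₀/C)/k = ln(5.4/2.5)/0.38 = 0.7701/0.38 = 2.027 d.
Distance = v·t = 1.4 m/s × 1.751e+05 s = 2.451e+05 m = 245.1 km.

245 km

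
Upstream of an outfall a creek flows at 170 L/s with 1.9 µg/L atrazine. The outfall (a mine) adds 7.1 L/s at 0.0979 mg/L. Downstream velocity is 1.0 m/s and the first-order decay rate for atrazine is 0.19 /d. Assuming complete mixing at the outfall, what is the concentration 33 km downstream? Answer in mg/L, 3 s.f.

7.1 L/s = 0.0071 m³/s.
170 L/s = 0.17 m³/s.
1.9 µg/L = 0.0019 mg/L.
After complete mixing, C₀ = (0.0071·0.0979 + 0.17·0.0019) / 0.1771 = 0.005749 mg/L.
Travel time t = 3.3e+04 m / 1.0 m/s = 3.3e+04 s = 0.3819 d.
C = 0.005749·exp(−0.19·0.3819) = 0.005749·0.93 = 0.005346 mg/L.

0.00535 mg/L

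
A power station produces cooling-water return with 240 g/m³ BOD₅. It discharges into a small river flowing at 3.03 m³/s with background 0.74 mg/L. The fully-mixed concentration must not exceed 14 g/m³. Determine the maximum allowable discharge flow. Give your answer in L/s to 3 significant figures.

Mass balance at complete mixing: C_std·(Q_w + Q_r) = Q_w·C_e + Q_r·C_b.
Rearranging, Q_w = Q_r·(C_std − C_b)/(C_e − C_std) = 3.03·(14 − 0.74) / (240 − 14) = 0.1778 m³/s.
= 177.8 L/s.

178 L/s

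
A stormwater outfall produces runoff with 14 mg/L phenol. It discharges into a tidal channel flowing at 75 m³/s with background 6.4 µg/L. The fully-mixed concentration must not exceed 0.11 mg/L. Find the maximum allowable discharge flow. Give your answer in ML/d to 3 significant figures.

6.4 µg/L = 0.0064 mg/L.
Mass balance at complete mixing: C_std·(Q_w + Q_r) = Q_w·C_e + Q_r·C_b.
Rearranging, Q_w = Q_r·(C_std − C_b)/(C_e − C_std) = 75·(0.11 − 0.0064) / (14 − 0.11) = 0.5594 m³/s.
= 48.33 ML/d.

48.3 ML/d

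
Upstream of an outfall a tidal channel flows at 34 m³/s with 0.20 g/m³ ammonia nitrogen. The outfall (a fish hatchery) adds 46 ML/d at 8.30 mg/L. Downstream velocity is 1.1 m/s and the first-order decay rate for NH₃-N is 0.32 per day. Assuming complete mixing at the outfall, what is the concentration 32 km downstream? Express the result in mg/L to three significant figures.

0.292 mg/L

46 ML/d = 0.5324 m³/s.
After complete mixing, C₀ = (0.5324·8.3 + 34·0.2) / 34.53 = 0.3249 mg/L.
Travel time t = 3.2e+04 m / 1.1 m/s = 2.909e+04 s = 0.3367 d.
C = 0.3249·exp(−0.32·0.3367) = 0.3249·0.8979 = 0.2917 mg/L.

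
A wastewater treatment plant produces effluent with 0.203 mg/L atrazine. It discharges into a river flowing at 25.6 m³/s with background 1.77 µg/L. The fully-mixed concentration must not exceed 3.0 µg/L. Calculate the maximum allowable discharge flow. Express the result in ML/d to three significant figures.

13.6 ML/d

1.77 µg/L = 0.00177 mg/L.
3.0 µg/L = 0.003 mg/L.
Mass balance at complete mixing: C_std·(Q_w + Q_r) = Q_w·C_e + Q_r·C_b.
Rearranging, Q_w = Q_r·(C_std − C_b)/(C_e − C_std) = 25.6·(0.003 − 0.00177) / (0.203 − 0.003) = 0.1574 m³/s.
= 13.6 ML/d.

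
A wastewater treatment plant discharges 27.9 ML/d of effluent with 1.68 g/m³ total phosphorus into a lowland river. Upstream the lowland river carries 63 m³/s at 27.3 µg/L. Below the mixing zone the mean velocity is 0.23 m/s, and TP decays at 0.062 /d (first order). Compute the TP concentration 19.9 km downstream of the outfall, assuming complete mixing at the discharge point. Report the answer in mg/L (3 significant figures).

0.0336 mg/L

27.9 ML/d = 0.3229 m³/s.
27.3 µg/L = 0.0273 mg/L.
After complete mixing, C₀ = (0.3229·1.68 + 63·0.0273) / 63.32 = 0.03573 mg/L.
Travel time t = 1.99e+04 m / 0.23 m/s = 8.652e+04 s = 1.001 d.
C = 0.03573·exp(−0.062·1.001) = 0.03573·0.9398 = 0.03358 mg/L.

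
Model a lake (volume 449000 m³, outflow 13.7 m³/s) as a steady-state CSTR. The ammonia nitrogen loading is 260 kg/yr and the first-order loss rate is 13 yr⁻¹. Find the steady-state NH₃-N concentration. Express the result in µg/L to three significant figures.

0.593 µg/L

Outflow Q = 13.7 m³/s × 3.156e+07 s/yr = 4.323e+08 m³/yr.
Steady-state CSTR mass balance: W = Q·C + k·V·C, so C = W/(Q + kV).
Q + kV = 4.323e+08 + 13·449000 = 4.382e+08 m³/yr.
C = 260/4.382e+08 = 5.934e-07 kg/m³ = 0.0005934 mg/L = 0.5934 µg/L.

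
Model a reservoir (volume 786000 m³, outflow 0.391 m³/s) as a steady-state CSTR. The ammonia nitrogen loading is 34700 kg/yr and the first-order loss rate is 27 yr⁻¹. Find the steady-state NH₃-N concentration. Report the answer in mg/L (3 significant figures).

Outflow Q = 0.391 m³/s × 3.156e+07 s/yr = 1.234e+07 m³/yr.
Steady-state CSTR mass balance: W = Q·C + k·V·C, so C = W/(Q + kV).
Q + kV = 1.234e+07 + 27·786000 = 3.356e+07 m³/yr.
C = 34700/3.356e+07 = 0.001034 kg/m³ = 1.034 mg/L.

1.03 mg/L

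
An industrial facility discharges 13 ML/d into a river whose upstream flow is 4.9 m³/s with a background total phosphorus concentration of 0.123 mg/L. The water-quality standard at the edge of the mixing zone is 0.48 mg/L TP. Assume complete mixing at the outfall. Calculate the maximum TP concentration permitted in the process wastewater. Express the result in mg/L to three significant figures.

13 ML/d = 0.1505 m³/s.
Mass balance: 0.48·5.05 = 0.1505·Cₑ + 4.9·0.123.
Cₑ = (2.424 − 0.6027) / 0.1505 = 12.11 mg/L.

12.1 mg/L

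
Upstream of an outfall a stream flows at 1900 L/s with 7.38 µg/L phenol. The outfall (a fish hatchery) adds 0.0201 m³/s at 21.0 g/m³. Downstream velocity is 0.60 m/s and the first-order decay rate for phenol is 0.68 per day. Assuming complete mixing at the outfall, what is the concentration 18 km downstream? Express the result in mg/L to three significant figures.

1900 L/s = 1.9 m³/s.
7.38 µg/L = 0.00738 mg/L.
After complete mixing, C₀ = (0.0201·21 + 1.9·0.00738) / 1.92 = 0.2271 mg/L.
Travel time t = 1.8e+04 m / 0.60 m/s = 3e+04 s = 0.3472 d.
C = 0.2271·exp(−0.68·0.3472) = 0.2271·0.7897 = 0.1794 mg/L.

0.179 mg/L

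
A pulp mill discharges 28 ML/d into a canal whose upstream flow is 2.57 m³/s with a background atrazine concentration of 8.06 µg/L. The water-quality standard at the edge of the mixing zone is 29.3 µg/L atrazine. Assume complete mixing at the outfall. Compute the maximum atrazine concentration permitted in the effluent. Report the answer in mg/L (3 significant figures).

0.198 mg/L

28 ML/d = 0.3241 m³/s.
8.06 µg/L = 0.00806 mg/L.
29.3 µg/L = 0.0293 mg/L.
Mass balance: 0.0293·2.894 = 0.3241·Cₑ + 2.57·0.00806.
Cₑ = (0.0848 − 0.02071) / 0.3241 = 0.1977 mg/L.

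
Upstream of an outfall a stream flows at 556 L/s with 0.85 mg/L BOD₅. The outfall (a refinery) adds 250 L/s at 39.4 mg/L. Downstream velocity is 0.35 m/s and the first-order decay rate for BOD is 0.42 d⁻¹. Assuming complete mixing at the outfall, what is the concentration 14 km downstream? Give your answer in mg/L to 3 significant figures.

10.5 mg/L

250 L/s = 0.25 m³/s.
556 L/s = 0.556 m³/s.
After complete mixing, C₀ = (0.25·39.4 + 0.556·0.85) / 0.806 = 12.81 mg/L.
Travel time t = 1.4e+04 m / 0.35 m/s = 4e+04 s = 0.463 d.
C = 12.81·exp(−0.42·0.463) = 12.81·0.8233 = 10.54 mg/L.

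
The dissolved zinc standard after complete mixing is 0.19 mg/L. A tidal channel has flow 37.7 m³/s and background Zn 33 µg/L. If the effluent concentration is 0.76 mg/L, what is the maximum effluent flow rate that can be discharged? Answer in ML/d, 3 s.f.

897 ML/d

33 µg/L = 0.033 mg/L.
Mass balance at complete mixing: C_std·(Q_w + Q_r) = Q_w·C_e + Q_r·C_b.
Rearranging, Q_w = Q_r·(C_std − C_b)/(C_e − C_std) = 37.7·(0.19 − 0.033) / (0.76 − 0.19) = 10.38 m³/s.
= 897.2 ML/d.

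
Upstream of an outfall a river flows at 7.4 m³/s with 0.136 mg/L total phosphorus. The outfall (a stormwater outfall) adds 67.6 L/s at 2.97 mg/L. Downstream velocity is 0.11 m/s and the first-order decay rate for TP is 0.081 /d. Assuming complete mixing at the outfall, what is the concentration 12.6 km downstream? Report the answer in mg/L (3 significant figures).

67.6 L/s = 0.0676 m³/s.
After complete mixing, C₀ = (0.0676·2.97 + 7.4·0.136) / 7.468 = 0.1617 mg/L.
Travel time t = 1.26e+04 m / 0.11 m/s = 1.145e+05 s = 1.326 d.
C = 0.1617·exp(−0.081·1.326) = 0.1617·0.8982 = 0.1452 mg/L.

0.145 mg/L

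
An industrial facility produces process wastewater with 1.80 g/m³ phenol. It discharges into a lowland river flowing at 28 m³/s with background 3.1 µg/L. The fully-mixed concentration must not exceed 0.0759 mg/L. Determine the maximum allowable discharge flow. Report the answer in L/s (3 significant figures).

3.1 µg/L = 0.0031 mg/L.
Mass balance at complete mixing: C_std·(Q_w + Q_r) = Q_w·C_e + Q_r·C_b.
Rearranging, Q_w = Q_r·(C_std − C_b)/(C_e − C_std) = 28·(0.0759 − 0.0031) / (1.8 − 0.0759) = 1.182 m³/s.
= 1182 L/s.

1180 L/s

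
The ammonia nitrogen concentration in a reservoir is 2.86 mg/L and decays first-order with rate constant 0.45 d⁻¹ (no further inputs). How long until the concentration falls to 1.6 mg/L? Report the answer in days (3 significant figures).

t = ln(C₀/C)/k = ln(2.86/1.6)/0.45 = 0.5808/0.45 = 1.291 d.

1.29 d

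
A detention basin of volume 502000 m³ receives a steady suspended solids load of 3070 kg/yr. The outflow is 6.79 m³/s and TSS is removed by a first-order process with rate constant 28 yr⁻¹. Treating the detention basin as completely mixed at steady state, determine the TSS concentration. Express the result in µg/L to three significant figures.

13.4 µg/L

Outflow Q = 6.79 m³/s × 3.156e+07 s/yr = 2.143e+08 m³/yr.
Steady-state CSTR mass balance: W = Q·C + k·V·C, so C = W/(Q + kV).
Q + kV = 2.143e+08 + 28·502000 = 2.283e+08 m³/yr.
C = 3070/2.283e+08 = 1.345e-05 kg/m³ = 0.01345 mg/L = 13.45 µg/L.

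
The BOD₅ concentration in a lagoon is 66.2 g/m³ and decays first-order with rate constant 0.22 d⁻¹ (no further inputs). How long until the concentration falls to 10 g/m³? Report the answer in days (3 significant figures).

t = ln(C₀/C)/k = ln(66.2/10)/0.22 = 1.89/0.22 = 8.591 d.

8.59 d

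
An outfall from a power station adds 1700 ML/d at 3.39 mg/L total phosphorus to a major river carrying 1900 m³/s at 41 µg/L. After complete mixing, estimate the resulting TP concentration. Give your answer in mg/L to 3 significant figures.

0.0753 mg/L

1700 ML/d = 19.68 m³/s.
41 µg/L = 0.041 mg/L.
Flow-weighted mixing gives C = (19.68·3.39 + 1900·0.041) / (19.68 + 1900) = 144.6/1920 = 0.07533 mg/L.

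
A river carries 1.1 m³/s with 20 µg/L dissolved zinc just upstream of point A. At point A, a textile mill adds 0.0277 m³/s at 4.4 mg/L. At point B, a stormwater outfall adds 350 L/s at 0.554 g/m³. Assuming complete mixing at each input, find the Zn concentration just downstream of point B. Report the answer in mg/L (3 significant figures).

20 µg/L = 0.02 mg/L.
After input A: C = (1.1·0.02 + 0.0277·4.4) / 1.128 = 0.1276 mg/L.
350 L/s = 0.35 m³/s.
After input B: C = (1.128·0.1276 + 0.35·0.554) / 1.478 = 0.2286 mg/L.

0.229 mg/L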